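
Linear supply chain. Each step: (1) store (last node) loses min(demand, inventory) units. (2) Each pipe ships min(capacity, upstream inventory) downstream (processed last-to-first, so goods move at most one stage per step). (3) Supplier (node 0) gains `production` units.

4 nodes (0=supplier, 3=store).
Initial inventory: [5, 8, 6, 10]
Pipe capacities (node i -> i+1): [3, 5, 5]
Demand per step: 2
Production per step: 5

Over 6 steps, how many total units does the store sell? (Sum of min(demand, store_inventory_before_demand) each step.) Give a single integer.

Step 1: sold=2 (running total=2) -> [7 6 6 13]
Step 2: sold=2 (running total=4) -> [9 4 6 16]
Step 3: sold=2 (running total=6) -> [11 3 5 19]
Step 4: sold=2 (running total=8) -> [13 3 3 22]
Step 5: sold=2 (running total=10) -> [15 3 3 23]
Step 6: sold=2 (running total=12) -> [17 3 3 24]

Answer: 12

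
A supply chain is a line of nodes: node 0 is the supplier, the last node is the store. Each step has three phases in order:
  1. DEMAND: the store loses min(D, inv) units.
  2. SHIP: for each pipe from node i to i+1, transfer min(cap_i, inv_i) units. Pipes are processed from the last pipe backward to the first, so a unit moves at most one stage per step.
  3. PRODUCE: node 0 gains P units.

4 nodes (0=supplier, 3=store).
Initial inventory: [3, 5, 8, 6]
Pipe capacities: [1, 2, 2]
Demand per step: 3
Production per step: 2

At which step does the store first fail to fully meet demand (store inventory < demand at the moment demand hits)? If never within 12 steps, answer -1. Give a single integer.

Step 1: demand=3,sold=3 ship[2->3]=2 ship[1->2]=2 ship[0->1]=1 prod=2 -> [4 4 8 5]
Step 2: demand=3,sold=3 ship[2->3]=2 ship[1->2]=2 ship[0->1]=1 prod=2 -> [5 3 8 4]
Step 3: demand=3,sold=3 ship[2->3]=2 ship[1->2]=2 ship[0->1]=1 prod=2 -> [6 2 8 3]
Step 4: demand=3,sold=3 ship[2->3]=2 ship[1->2]=2 ship[0->1]=1 prod=2 -> [7 1 8 2]
Step 5: demand=3,sold=2 ship[2->3]=2 ship[1->2]=1 ship[0->1]=1 prod=2 -> [8 1 7 2]
Step 6: demand=3,sold=2 ship[2->3]=2 ship[1->2]=1 ship[0->1]=1 prod=2 -> [9 1 6 2]
Step 7: demand=3,sold=2 ship[2->3]=2 ship[1->2]=1 ship[0->1]=1 prod=2 -> [10 1 5 2]
Step 8: demand=3,sold=2 ship[2->3]=2 ship[1->2]=1 ship[0->1]=1 prod=2 -> [11 1 4 2]
Step 9: demand=3,sold=2 ship[2->3]=2 ship[1->2]=1 ship[0->1]=1 prod=2 -> [12 1 3 2]
Step 10: demand=3,sold=2 ship[2->3]=2 ship[1->2]=1 ship[0->1]=1 prod=2 -> [13 1 2 2]
Step 11: demand=3,sold=2 ship[2->3]=2 ship[1->2]=1 ship[0->1]=1 prod=2 -> [14 1 1 2]
Step 12: demand=3,sold=2 ship[2->3]=1 ship[1->2]=1 ship[0->1]=1 prod=2 -> [15 1 1 1]
First stockout at step 5

5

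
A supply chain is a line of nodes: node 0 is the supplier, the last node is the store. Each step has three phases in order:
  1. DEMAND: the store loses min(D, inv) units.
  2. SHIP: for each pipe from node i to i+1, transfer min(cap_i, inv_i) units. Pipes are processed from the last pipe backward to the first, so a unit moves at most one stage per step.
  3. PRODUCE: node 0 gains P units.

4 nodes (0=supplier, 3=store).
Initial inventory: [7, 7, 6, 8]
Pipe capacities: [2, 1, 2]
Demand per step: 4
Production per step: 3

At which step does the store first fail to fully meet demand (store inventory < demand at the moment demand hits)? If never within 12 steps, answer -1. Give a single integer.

Step 1: demand=4,sold=4 ship[2->3]=2 ship[1->2]=1 ship[0->1]=2 prod=3 -> [8 8 5 6]
Step 2: demand=4,sold=4 ship[2->3]=2 ship[1->2]=1 ship[0->1]=2 prod=3 -> [9 9 4 4]
Step 3: demand=4,sold=4 ship[2->3]=2 ship[1->2]=1 ship[0->1]=2 prod=3 -> [10 10 3 2]
Step 4: demand=4,sold=2 ship[2->3]=2 ship[1->2]=1 ship[0->1]=2 prod=3 -> [11 11 2 2]
Step 5: demand=4,sold=2 ship[2->3]=2 ship[1->2]=1 ship[0->1]=2 prod=3 -> [12 12 1 2]
Step 6: demand=4,sold=2 ship[2->3]=1 ship[1->2]=1 ship[0->1]=2 prod=3 -> [13 13 1 1]
Step 7: demand=4,sold=1 ship[2->3]=1 ship[1->2]=1 ship[0->1]=2 prod=3 -> [14 14 1 1]
Step 8: demand=4,sold=1 ship[2->3]=1 ship[1->2]=1 ship[0->1]=2 prod=3 -> [15 15 1 1]
Step 9: demand=4,sold=1 ship[2->3]=1 ship[1->2]=1 ship[0->1]=2 prod=3 -> [16 16 1 1]
Step 10: demand=4,sold=1 ship[2->3]=1 ship[1->2]=1 ship[0->1]=2 prod=3 -> [17 17 1 1]
Step 11: demand=4,sold=1 ship[2->3]=1 ship[1->2]=1 ship[0->1]=2 prod=3 -> [18 18 1 1]
Step 12: demand=4,sold=1 ship[2->3]=1 ship[1->2]=1 ship[0->1]=2 prod=3 -> [19 19 1 1]
First stockout at step 4

4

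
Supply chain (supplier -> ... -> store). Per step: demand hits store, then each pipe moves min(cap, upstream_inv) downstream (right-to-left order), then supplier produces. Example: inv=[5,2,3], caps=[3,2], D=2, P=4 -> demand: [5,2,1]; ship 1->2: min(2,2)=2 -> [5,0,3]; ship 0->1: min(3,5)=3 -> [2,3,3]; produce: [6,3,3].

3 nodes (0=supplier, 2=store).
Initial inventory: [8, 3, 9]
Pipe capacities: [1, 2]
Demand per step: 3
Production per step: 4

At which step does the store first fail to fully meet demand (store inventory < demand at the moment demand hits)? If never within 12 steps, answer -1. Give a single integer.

Step 1: demand=3,sold=3 ship[1->2]=2 ship[0->1]=1 prod=4 -> [11 2 8]
Step 2: demand=3,sold=3 ship[1->2]=2 ship[0->1]=1 prod=4 -> [14 1 7]
Step 3: demand=3,sold=3 ship[1->2]=1 ship[0->1]=1 prod=4 -> [17 1 5]
Step 4: demand=3,sold=3 ship[1->2]=1 ship[0->1]=1 prod=4 -> [20 1 3]
Step 5: demand=3,sold=3 ship[1->2]=1 ship[0->1]=1 prod=4 -> [23 1 1]
Step 6: demand=3,sold=1 ship[1->2]=1 ship[0->1]=1 prod=4 -> [26 1 1]
Step 7: demand=3,sold=1 ship[1->2]=1 ship[0->1]=1 prod=4 -> [29 1 1]
Step 8: demand=3,sold=1 ship[1->2]=1 ship[0->1]=1 prod=4 -> [32 1 1]
Step 9: demand=3,sold=1 ship[1->2]=1 ship[0->1]=1 prod=4 -> [35 1 1]
Step 10: demand=3,sold=1 ship[1->2]=1 ship[0->1]=1 prod=4 -> [38 1 1]
Step 11: demand=3,sold=1 ship[1->2]=1 ship[0->1]=1 prod=4 -> [41 1 1]
Step 12: demand=3,sold=1 ship[1->2]=1 ship[0->1]=1 prod=4 -> [44 1 1]
First stockout at step 6

6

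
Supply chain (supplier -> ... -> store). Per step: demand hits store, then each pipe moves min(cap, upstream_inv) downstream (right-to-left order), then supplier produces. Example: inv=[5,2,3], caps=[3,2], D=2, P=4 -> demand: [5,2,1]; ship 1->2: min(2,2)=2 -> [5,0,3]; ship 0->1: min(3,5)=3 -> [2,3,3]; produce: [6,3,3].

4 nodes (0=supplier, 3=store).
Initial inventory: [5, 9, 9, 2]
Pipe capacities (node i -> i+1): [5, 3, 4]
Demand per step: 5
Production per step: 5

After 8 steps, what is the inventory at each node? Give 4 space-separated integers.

Step 1: demand=5,sold=2 ship[2->3]=4 ship[1->2]=3 ship[0->1]=5 prod=5 -> inv=[5 11 8 4]
Step 2: demand=5,sold=4 ship[2->3]=4 ship[1->2]=3 ship[0->1]=5 prod=5 -> inv=[5 13 7 4]
Step 3: demand=5,sold=4 ship[2->3]=4 ship[1->2]=3 ship[0->1]=5 prod=5 -> inv=[5 15 6 4]
Step 4: demand=5,sold=4 ship[2->3]=4 ship[1->2]=3 ship[0->1]=5 prod=5 -> inv=[5 17 5 4]
Step 5: demand=5,sold=4 ship[2->3]=4 ship[1->2]=3 ship[0->1]=5 prod=5 -> inv=[5 19 4 4]
Step 6: demand=5,sold=4 ship[2->3]=4 ship[1->2]=3 ship[0->1]=5 prod=5 -> inv=[5 21 3 4]
Step 7: demand=5,sold=4 ship[2->3]=3 ship[1->2]=3 ship[0->1]=5 prod=5 -> inv=[5 23 3 3]
Step 8: demand=5,sold=3 ship[2->3]=3 ship[1->2]=3 ship[0->1]=5 prod=5 -> inv=[5 25 3 3]

5 25 3 3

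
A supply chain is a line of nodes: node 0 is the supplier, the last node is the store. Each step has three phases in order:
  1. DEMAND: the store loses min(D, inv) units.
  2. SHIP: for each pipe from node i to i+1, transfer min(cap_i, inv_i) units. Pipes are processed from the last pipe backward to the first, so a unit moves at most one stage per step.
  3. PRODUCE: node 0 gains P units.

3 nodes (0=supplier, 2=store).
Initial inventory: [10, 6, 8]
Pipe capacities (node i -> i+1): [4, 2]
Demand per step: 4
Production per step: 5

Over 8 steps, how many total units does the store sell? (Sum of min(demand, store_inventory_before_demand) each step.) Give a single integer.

Answer: 22

Derivation:
Step 1: sold=4 (running total=4) -> [11 8 6]
Step 2: sold=4 (running total=8) -> [12 10 4]
Step 3: sold=4 (running total=12) -> [13 12 2]
Step 4: sold=2 (running total=14) -> [14 14 2]
Step 5: sold=2 (running total=16) -> [15 16 2]
Step 6: sold=2 (running total=18) -> [16 18 2]
Step 7: sold=2 (running total=20) -> [17 20 2]
Step 8: sold=2 (running total=22) -> [18 22 2]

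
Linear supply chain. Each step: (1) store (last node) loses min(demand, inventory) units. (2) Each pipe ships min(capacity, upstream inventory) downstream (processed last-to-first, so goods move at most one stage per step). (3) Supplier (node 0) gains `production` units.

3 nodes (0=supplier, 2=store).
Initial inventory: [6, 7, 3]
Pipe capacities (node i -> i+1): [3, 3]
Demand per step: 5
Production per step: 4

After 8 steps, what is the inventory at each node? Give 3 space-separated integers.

Step 1: demand=5,sold=3 ship[1->2]=3 ship[0->1]=3 prod=4 -> inv=[7 7 3]
Step 2: demand=5,sold=3 ship[1->2]=3 ship[0->1]=3 prod=4 -> inv=[8 7 3]
Step 3: demand=5,sold=3 ship[1->2]=3 ship[0->1]=3 prod=4 -> inv=[9 7 3]
Step 4: demand=5,sold=3 ship[1->2]=3 ship[0->1]=3 prod=4 -> inv=[10 7 3]
Step 5: demand=5,sold=3 ship[1->2]=3 ship[0->1]=3 prod=4 -> inv=[11 7 3]
Step 6: demand=5,sold=3 ship[1->2]=3 ship[0->1]=3 prod=4 -> inv=[12 7 3]
Step 7: demand=5,sold=3 ship[1->2]=3 ship[0->1]=3 prod=4 -> inv=[13 7 3]
Step 8: demand=5,sold=3 ship[1->2]=3 ship[0->1]=3 prod=4 -> inv=[14 7 3]

14 7 3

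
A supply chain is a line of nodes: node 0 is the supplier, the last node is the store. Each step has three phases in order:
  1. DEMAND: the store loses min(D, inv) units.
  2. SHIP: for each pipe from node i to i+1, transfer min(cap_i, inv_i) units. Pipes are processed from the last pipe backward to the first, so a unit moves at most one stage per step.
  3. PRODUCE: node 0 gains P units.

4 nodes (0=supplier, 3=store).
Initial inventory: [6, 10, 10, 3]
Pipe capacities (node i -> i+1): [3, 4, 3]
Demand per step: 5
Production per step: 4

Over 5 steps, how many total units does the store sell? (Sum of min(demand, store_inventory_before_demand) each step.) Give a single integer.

Step 1: sold=3 (running total=3) -> [7 9 11 3]
Step 2: sold=3 (running total=6) -> [8 8 12 3]
Step 3: sold=3 (running total=9) -> [9 7 13 3]
Step 4: sold=3 (running total=12) -> [10 6 14 3]
Step 5: sold=3 (running total=15) -> [11 5 15 3]

Answer: 15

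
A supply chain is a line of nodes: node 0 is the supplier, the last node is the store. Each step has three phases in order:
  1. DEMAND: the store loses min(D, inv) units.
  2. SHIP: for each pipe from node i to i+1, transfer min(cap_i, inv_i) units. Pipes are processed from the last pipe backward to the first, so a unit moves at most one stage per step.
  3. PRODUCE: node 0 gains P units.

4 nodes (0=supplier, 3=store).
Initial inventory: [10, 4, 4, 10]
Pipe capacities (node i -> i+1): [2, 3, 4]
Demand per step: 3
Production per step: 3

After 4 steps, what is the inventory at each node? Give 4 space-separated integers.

Step 1: demand=3,sold=3 ship[2->3]=4 ship[1->2]=3 ship[0->1]=2 prod=3 -> inv=[11 3 3 11]
Step 2: demand=3,sold=3 ship[2->3]=3 ship[1->2]=3 ship[0->1]=2 prod=3 -> inv=[12 2 3 11]
Step 3: demand=3,sold=3 ship[2->3]=3 ship[1->2]=2 ship[0->1]=2 prod=3 -> inv=[13 2 2 11]
Step 4: demand=3,sold=3 ship[2->3]=2 ship[1->2]=2 ship[0->1]=2 prod=3 -> inv=[14 2 2 10]

14 2 2 10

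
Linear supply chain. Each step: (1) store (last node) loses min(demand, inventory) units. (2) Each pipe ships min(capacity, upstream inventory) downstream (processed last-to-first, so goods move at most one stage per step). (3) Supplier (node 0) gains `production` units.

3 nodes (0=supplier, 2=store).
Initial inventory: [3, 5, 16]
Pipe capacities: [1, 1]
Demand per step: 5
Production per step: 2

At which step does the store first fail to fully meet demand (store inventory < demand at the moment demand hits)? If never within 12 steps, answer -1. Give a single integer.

Step 1: demand=5,sold=5 ship[1->2]=1 ship[0->1]=1 prod=2 -> [4 5 12]
Step 2: demand=5,sold=5 ship[1->2]=1 ship[0->1]=1 prod=2 -> [5 5 8]
Step 3: demand=5,sold=5 ship[1->2]=1 ship[0->1]=1 prod=2 -> [6 5 4]
Step 4: demand=5,sold=4 ship[1->2]=1 ship[0->1]=1 prod=2 -> [7 5 1]
Step 5: demand=5,sold=1 ship[1->2]=1 ship[0->1]=1 prod=2 -> [8 5 1]
Step 6: demand=5,sold=1 ship[1->2]=1 ship[0->1]=1 prod=2 -> [9 5 1]
Step 7: demand=5,sold=1 ship[1->2]=1 ship[0->1]=1 prod=2 -> [10 5 1]
Step 8: demand=5,sold=1 ship[1->2]=1 ship[0->1]=1 prod=2 -> [11 5 1]
Step 9: demand=5,sold=1 ship[1->2]=1 ship[0->1]=1 prod=2 -> [12 5 1]
Step 10: demand=5,sold=1 ship[1->2]=1 ship[0->1]=1 prod=2 -> [13 5 1]
Step 11: demand=5,sold=1 ship[1->2]=1 ship[0->1]=1 prod=2 -> [14 5 1]
Step 12: demand=5,sold=1 ship[1->2]=1 ship[0->1]=1 prod=2 -> [15 5 1]
First stockout at step 4

4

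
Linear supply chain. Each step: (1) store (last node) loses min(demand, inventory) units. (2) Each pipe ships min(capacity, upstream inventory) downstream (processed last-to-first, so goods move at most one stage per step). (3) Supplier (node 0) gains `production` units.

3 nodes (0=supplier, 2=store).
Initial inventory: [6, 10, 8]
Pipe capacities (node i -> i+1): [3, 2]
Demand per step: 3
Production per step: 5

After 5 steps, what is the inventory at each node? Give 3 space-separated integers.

Step 1: demand=3,sold=3 ship[1->2]=2 ship[0->1]=3 prod=5 -> inv=[8 11 7]
Step 2: demand=3,sold=3 ship[1->2]=2 ship[0->1]=3 prod=5 -> inv=[10 12 6]
Step 3: demand=3,sold=3 ship[1->2]=2 ship[0->1]=3 prod=5 -> inv=[12 13 5]
Step 4: demand=3,sold=3 ship[1->2]=2 ship[0->1]=3 prod=5 -> inv=[14 14 4]
Step 5: demand=3,sold=3 ship[1->2]=2 ship[0->1]=3 prod=5 -> inv=[16 15 3]

16 15 3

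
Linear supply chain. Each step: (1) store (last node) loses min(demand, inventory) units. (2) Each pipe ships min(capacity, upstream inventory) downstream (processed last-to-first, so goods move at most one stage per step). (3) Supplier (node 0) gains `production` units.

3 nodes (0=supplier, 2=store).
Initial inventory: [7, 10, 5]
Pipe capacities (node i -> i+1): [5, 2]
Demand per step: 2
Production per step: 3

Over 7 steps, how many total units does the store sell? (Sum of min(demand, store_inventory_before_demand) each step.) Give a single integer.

Answer: 14

Derivation:
Step 1: sold=2 (running total=2) -> [5 13 5]
Step 2: sold=2 (running total=4) -> [3 16 5]
Step 3: sold=2 (running total=6) -> [3 17 5]
Step 4: sold=2 (running total=8) -> [3 18 5]
Step 5: sold=2 (running total=10) -> [3 19 5]
Step 6: sold=2 (running total=12) -> [3 20 5]
Step 7: sold=2 (running total=14) -> [3 21 5]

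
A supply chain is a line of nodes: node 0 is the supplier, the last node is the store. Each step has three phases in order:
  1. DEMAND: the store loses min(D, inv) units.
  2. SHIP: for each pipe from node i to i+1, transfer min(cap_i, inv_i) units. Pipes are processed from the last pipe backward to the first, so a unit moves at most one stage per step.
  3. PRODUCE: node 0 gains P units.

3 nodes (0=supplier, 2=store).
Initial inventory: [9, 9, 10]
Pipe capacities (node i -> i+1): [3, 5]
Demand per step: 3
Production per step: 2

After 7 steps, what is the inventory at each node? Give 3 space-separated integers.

Step 1: demand=3,sold=3 ship[1->2]=5 ship[0->1]=3 prod=2 -> inv=[8 7 12]
Step 2: demand=3,sold=3 ship[1->2]=5 ship[0->1]=3 prod=2 -> inv=[7 5 14]
Step 3: demand=3,sold=3 ship[1->2]=5 ship[0->1]=3 prod=2 -> inv=[6 3 16]
Step 4: demand=3,sold=3 ship[1->2]=3 ship[0->1]=3 prod=2 -> inv=[5 3 16]
Step 5: demand=3,sold=3 ship[1->2]=3 ship[0->1]=3 prod=2 -> inv=[4 3 16]
Step 6: demand=3,sold=3 ship[1->2]=3 ship[0->1]=3 prod=2 -> inv=[3 3 16]
Step 7: demand=3,sold=3 ship[1->2]=3 ship[0->1]=3 prod=2 -> inv=[2 3 16]

2 3 16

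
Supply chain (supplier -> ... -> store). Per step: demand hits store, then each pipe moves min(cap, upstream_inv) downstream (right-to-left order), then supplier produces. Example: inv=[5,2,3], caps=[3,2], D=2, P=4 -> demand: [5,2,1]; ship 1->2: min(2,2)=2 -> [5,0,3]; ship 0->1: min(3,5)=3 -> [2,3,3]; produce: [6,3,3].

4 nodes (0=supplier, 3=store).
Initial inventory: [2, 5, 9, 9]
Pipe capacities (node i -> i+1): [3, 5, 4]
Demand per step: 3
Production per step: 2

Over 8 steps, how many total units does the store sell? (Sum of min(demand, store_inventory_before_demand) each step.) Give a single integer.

Answer: 24

Derivation:
Step 1: sold=3 (running total=3) -> [2 2 10 10]
Step 2: sold=3 (running total=6) -> [2 2 8 11]
Step 3: sold=3 (running total=9) -> [2 2 6 12]
Step 4: sold=3 (running total=12) -> [2 2 4 13]
Step 5: sold=3 (running total=15) -> [2 2 2 14]
Step 6: sold=3 (running total=18) -> [2 2 2 13]
Step 7: sold=3 (running total=21) -> [2 2 2 12]
Step 8: sold=3 (running total=24) -> [2 2 2 11]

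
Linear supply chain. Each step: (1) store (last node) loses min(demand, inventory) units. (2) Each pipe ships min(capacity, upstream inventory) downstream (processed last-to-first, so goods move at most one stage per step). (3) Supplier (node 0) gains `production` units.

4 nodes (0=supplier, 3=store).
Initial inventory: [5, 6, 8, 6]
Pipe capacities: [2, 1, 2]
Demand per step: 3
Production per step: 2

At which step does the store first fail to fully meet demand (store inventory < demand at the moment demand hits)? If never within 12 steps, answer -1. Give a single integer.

Step 1: demand=3,sold=3 ship[2->3]=2 ship[1->2]=1 ship[0->1]=2 prod=2 -> [5 7 7 5]
Step 2: demand=3,sold=3 ship[2->3]=2 ship[1->2]=1 ship[0->1]=2 prod=2 -> [5 8 6 4]
Step 3: demand=3,sold=3 ship[2->3]=2 ship[1->2]=1 ship[0->1]=2 prod=2 -> [5 9 5 3]
Step 4: demand=3,sold=3 ship[2->3]=2 ship[1->2]=1 ship[0->1]=2 prod=2 -> [5 10 4 2]
Step 5: demand=3,sold=2 ship[2->3]=2 ship[1->2]=1 ship[0->1]=2 prod=2 -> [5 11 3 2]
Step 6: demand=3,sold=2 ship[2->3]=2 ship[1->2]=1 ship[0->1]=2 prod=2 -> [5 12 2 2]
Step 7: demand=3,sold=2 ship[2->3]=2 ship[1->2]=1 ship[0->1]=2 prod=2 -> [5 13 1 2]
Step 8: demand=3,sold=2 ship[2->3]=1 ship[1->2]=1 ship[0->1]=2 prod=2 -> [5 14 1 1]
Step 9: demand=3,sold=1 ship[2->3]=1 ship[1->2]=1 ship[0->1]=2 prod=2 -> [5 15 1 1]
Step 10: demand=3,sold=1 ship[2->3]=1 ship[1->2]=1 ship[0->1]=2 prod=2 -> [5 16 1 1]
Step 11: demand=3,sold=1 ship[2->3]=1 ship[1->2]=1 ship[0->1]=2 prod=2 -> [5 17 1 1]
Step 12: demand=3,sold=1 ship[2->3]=1 ship[1->2]=1 ship[0->1]=2 prod=2 -> [5 18 1 1]
First stockout at step 5

5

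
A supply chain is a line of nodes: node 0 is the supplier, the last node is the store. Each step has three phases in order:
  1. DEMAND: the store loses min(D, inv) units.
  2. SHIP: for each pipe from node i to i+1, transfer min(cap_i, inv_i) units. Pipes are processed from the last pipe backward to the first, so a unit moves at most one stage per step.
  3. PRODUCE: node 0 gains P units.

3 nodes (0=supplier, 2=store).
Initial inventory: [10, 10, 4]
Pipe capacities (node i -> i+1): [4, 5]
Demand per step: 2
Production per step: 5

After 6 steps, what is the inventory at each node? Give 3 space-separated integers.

Step 1: demand=2,sold=2 ship[1->2]=5 ship[0->1]=4 prod=5 -> inv=[11 9 7]
Step 2: demand=2,sold=2 ship[1->2]=5 ship[0->1]=4 prod=5 -> inv=[12 8 10]
Step 3: demand=2,sold=2 ship[1->2]=5 ship[0->1]=4 prod=5 -> inv=[13 7 13]
Step 4: demand=2,sold=2 ship[1->2]=5 ship[0->1]=4 prod=5 -> inv=[14 6 16]
Step 5: demand=2,sold=2 ship[1->2]=5 ship[0->1]=4 prod=5 -> inv=[15 5 19]
Step 6: demand=2,sold=2 ship[1->2]=5 ship[0->1]=4 prod=5 -> inv=[16 4 22]

16 4 22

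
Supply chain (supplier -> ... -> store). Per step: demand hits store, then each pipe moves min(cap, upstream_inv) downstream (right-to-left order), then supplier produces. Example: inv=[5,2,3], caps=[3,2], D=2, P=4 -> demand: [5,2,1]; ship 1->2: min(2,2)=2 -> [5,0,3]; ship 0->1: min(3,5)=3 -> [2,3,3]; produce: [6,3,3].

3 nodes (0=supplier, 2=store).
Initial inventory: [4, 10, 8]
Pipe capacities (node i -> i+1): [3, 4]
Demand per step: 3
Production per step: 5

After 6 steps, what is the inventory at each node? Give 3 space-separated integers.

Step 1: demand=3,sold=3 ship[1->2]=4 ship[0->1]=3 prod=5 -> inv=[6 9 9]
Step 2: demand=3,sold=3 ship[1->2]=4 ship[0->1]=3 prod=5 -> inv=[8 8 10]
Step 3: demand=3,sold=3 ship[1->2]=4 ship[0->1]=3 prod=5 -> inv=[10 7 11]
Step 4: demand=3,sold=3 ship[1->2]=4 ship[0->1]=3 prod=5 -> inv=[12 6 12]
Step 5: demand=3,sold=3 ship[1->2]=4 ship[0->1]=3 prod=5 -> inv=[14 5 13]
Step 6: demand=3,sold=3 ship[1->2]=4 ship[0->1]=3 prod=5 -> inv=[16 4 14]

16 4 14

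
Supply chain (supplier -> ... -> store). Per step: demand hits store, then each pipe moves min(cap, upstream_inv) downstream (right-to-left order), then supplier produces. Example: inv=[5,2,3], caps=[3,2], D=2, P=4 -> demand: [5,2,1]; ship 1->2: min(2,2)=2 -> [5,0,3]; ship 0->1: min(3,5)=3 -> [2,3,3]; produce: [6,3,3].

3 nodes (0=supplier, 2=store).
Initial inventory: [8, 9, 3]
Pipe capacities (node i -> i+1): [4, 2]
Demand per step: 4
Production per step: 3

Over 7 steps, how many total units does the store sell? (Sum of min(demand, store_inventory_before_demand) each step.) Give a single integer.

Answer: 15

Derivation:
Step 1: sold=3 (running total=3) -> [7 11 2]
Step 2: sold=2 (running total=5) -> [6 13 2]
Step 3: sold=2 (running total=7) -> [5 15 2]
Step 4: sold=2 (running total=9) -> [4 17 2]
Step 5: sold=2 (running total=11) -> [3 19 2]
Step 6: sold=2 (running total=13) -> [3 20 2]
Step 7: sold=2 (running total=15) -> [3 21 2]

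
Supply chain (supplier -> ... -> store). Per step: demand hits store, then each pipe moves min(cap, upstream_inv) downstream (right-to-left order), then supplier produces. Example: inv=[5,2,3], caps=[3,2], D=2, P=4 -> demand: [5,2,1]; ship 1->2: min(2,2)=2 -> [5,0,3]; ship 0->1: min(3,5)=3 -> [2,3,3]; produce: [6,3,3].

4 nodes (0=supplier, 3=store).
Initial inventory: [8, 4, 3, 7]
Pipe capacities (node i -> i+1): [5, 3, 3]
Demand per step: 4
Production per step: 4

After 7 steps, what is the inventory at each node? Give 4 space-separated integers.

Step 1: demand=4,sold=4 ship[2->3]=3 ship[1->2]=3 ship[0->1]=5 prod=4 -> inv=[7 6 3 6]
Step 2: demand=4,sold=4 ship[2->3]=3 ship[1->2]=3 ship[0->1]=5 prod=4 -> inv=[6 8 3 5]
Step 3: demand=4,sold=4 ship[2->3]=3 ship[1->2]=3 ship[0->1]=5 prod=4 -> inv=[5 10 3 4]
Step 4: demand=4,sold=4 ship[2->3]=3 ship[1->2]=3 ship[0->1]=5 prod=4 -> inv=[4 12 3 3]
Step 5: demand=4,sold=3 ship[2->3]=3 ship[1->2]=3 ship[0->1]=4 prod=4 -> inv=[4 13 3 3]
Step 6: demand=4,sold=3 ship[2->3]=3 ship[1->2]=3 ship[0->1]=4 prod=4 -> inv=[4 14 3 3]
Step 7: demand=4,sold=3 ship[2->3]=3 ship[1->2]=3 ship[0->1]=4 prod=4 -> inv=[4 15 3 3]

4 15 3 3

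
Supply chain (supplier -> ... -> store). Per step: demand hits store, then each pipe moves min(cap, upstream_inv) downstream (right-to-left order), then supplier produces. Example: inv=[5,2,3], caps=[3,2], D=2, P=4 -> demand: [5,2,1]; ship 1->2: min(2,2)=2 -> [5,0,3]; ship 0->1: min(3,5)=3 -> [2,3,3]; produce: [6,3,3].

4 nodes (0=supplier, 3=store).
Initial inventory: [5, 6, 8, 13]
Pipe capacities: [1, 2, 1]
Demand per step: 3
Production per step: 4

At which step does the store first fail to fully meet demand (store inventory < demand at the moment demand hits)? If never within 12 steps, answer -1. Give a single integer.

Step 1: demand=3,sold=3 ship[2->3]=1 ship[1->2]=2 ship[0->1]=1 prod=4 -> [8 5 9 11]
Step 2: demand=3,sold=3 ship[2->3]=1 ship[1->2]=2 ship[0->1]=1 prod=4 -> [11 4 10 9]
Step 3: demand=3,sold=3 ship[2->3]=1 ship[1->2]=2 ship[0->1]=1 prod=4 -> [14 3 11 7]
Step 4: demand=3,sold=3 ship[2->3]=1 ship[1->2]=2 ship[0->1]=1 prod=4 -> [17 2 12 5]
Step 5: demand=3,sold=3 ship[2->3]=1 ship[1->2]=2 ship[0->1]=1 prod=4 -> [20 1 13 3]
Step 6: demand=3,sold=3 ship[2->3]=1 ship[1->2]=1 ship[0->1]=1 prod=4 -> [23 1 13 1]
Step 7: demand=3,sold=1 ship[2->3]=1 ship[1->2]=1 ship[0->1]=1 prod=4 -> [26 1 13 1]
Step 8: demand=3,sold=1 ship[2->3]=1 ship[1->2]=1 ship[0->1]=1 prod=4 -> [29 1 13 1]
Step 9: demand=3,sold=1 ship[2->3]=1 ship[1->2]=1 ship[0->1]=1 prod=4 -> [32 1 13 1]
Step 10: demand=3,sold=1 ship[2->3]=1 ship[1->2]=1 ship[0->1]=1 prod=4 -> [35 1 13 1]
Step 11: demand=3,sold=1 ship[2->3]=1 ship[1->2]=1 ship[0->1]=1 prod=4 -> [38 1 13 1]
Step 12: demand=3,sold=1 ship[2->3]=1 ship[1->2]=1 ship[0->1]=1 prod=4 -> [41 1 13 1]
First stockout at step 7

7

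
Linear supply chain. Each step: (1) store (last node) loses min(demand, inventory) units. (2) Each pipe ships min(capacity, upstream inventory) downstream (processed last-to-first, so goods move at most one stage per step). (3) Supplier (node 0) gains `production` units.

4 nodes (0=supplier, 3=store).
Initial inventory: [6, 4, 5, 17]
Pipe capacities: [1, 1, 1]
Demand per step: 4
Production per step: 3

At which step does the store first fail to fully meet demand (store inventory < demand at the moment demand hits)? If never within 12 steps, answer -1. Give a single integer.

Step 1: demand=4,sold=4 ship[2->3]=1 ship[1->2]=1 ship[0->1]=1 prod=3 -> [8 4 5 14]
Step 2: demand=4,sold=4 ship[2->3]=1 ship[1->2]=1 ship[0->1]=1 prod=3 -> [10 4 5 11]
Step 3: demand=4,sold=4 ship[2->3]=1 ship[1->2]=1 ship[0->1]=1 prod=3 -> [12 4 5 8]
Step 4: demand=4,sold=4 ship[2->3]=1 ship[1->2]=1 ship[0->1]=1 prod=3 -> [14 4 5 5]
Step 5: demand=4,sold=4 ship[2->3]=1 ship[1->2]=1 ship[0->1]=1 prod=3 -> [16 4 5 2]
Step 6: demand=4,sold=2 ship[2->3]=1 ship[1->2]=1 ship[0->1]=1 prod=3 -> [18 4 5 1]
Step 7: demand=4,sold=1 ship[2->3]=1 ship[1->2]=1 ship[0->1]=1 prod=3 -> [20 4 5 1]
Step 8: demand=4,sold=1 ship[2->3]=1 ship[1->2]=1 ship[0->1]=1 prod=3 -> [22 4 5 1]
Step 9: demand=4,sold=1 ship[2->3]=1 ship[1->2]=1 ship[0->1]=1 prod=3 -> [24 4 5 1]
Step 10: demand=4,sold=1 ship[2->3]=1 ship[1->2]=1 ship[0->1]=1 prod=3 -> [26 4 5 1]
Step 11: demand=4,sold=1 ship[2->3]=1 ship[1->2]=1 ship[0->1]=1 prod=3 -> [28 4 5 1]
Step 12: demand=4,sold=1 ship[2->3]=1 ship[1->2]=1 ship[0->1]=1 prod=3 -> [30 4 5 1]
First stockout at step 6

6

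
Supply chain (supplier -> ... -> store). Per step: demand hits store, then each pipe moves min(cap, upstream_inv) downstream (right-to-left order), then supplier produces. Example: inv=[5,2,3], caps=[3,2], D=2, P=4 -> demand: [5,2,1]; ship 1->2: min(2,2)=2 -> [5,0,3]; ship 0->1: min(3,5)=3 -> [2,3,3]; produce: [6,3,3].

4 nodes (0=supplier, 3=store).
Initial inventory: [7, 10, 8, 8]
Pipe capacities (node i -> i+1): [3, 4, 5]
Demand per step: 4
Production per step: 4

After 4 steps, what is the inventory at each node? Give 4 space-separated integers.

Step 1: demand=4,sold=4 ship[2->3]=5 ship[1->2]=4 ship[0->1]=3 prod=4 -> inv=[8 9 7 9]
Step 2: demand=4,sold=4 ship[2->3]=5 ship[1->2]=4 ship[0->1]=3 prod=4 -> inv=[9 8 6 10]
Step 3: demand=4,sold=4 ship[2->3]=5 ship[1->2]=4 ship[0->1]=3 prod=4 -> inv=[10 7 5 11]
Step 4: demand=4,sold=4 ship[2->3]=5 ship[1->2]=4 ship[0->1]=3 prod=4 -> inv=[11 6 4 12]

11 6 4 12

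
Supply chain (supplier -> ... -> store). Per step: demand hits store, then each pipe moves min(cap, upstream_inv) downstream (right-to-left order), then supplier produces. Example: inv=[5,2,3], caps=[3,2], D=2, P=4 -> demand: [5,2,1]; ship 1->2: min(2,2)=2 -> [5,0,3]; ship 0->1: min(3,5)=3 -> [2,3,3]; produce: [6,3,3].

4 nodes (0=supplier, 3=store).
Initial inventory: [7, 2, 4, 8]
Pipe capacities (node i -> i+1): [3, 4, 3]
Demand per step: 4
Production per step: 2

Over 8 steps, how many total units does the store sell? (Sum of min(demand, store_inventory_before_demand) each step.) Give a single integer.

Answer: 29

Derivation:
Step 1: sold=4 (running total=4) -> [6 3 3 7]
Step 2: sold=4 (running total=8) -> [5 3 3 6]
Step 3: sold=4 (running total=12) -> [4 3 3 5]
Step 4: sold=4 (running total=16) -> [3 3 3 4]
Step 5: sold=4 (running total=20) -> [2 3 3 3]
Step 6: sold=3 (running total=23) -> [2 2 3 3]
Step 7: sold=3 (running total=26) -> [2 2 2 3]
Step 8: sold=3 (running total=29) -> [2 2 2 2]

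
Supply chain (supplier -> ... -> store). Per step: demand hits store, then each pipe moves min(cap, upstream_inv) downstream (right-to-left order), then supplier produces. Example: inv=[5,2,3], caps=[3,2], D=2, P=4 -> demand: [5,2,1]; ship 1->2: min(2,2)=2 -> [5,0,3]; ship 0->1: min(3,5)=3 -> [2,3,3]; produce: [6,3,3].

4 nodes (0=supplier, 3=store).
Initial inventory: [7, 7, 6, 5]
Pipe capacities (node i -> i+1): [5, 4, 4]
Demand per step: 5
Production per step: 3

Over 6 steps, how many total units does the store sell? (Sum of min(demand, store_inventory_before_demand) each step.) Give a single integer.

Step 1: sold=5 (running total=5) -> [5 8 6 4]
Step 2: sold=4 (running total=9) -> [3 9 6 4]
Step 3: sold=4 (running total=13) -> [3 8 6 4]
Step 4: sold=4 (running total=17) -> [3 7 6 4]
Step 5: sold=4 (running total=21) -> [3 6 6 4]
Step 6: sold=4 (running total=25) -> [3 5 6 4]

Answer: 25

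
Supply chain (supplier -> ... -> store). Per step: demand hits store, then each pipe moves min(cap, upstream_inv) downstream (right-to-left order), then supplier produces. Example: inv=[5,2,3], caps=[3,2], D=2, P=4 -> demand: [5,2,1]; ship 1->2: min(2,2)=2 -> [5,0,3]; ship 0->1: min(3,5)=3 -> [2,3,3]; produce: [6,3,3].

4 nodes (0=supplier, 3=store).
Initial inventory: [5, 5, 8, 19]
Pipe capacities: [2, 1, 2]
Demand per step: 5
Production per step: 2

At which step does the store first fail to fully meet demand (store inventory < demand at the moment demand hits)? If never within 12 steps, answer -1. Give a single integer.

Step 1: demand=5,sold=5 ship[2->3]=2 ship[1->2]=1 ship[0->1]=2 prod=2 -> [5 6 7 16]
Step 2: demand=5,sold=5 ship[2->3]=2 ship[1->2]=1 ship[0->1]=2 prod=2 -> [5 7 6 13]
Step 3: demand=5,sold=5 ship[2->3]=2 ship[1->2]=1 ship[0->1]=2 prod=2 -> [5 8 5 10]
Step 4: demand=5,sold=5 ship[2->3]=2 ship[1->2]=1 ship[0->1]=2 prod=2 -> [5 9 4 7]
Step 5: demand=5,sold=5 ship[2->3]=2 ship[1->2]=1 ship[0->1]=2 prod=2 -> [5 10 3 4]
Step 6: demand=5,sold=4 ship[2->3]=2 ship[1->2]=1 ship[0->1]=2 prod=2 -> [5 11 2 2]
Step 7: demand=5,sold=2 ship[2->3]=2 ship[1->2]=1 ship[0->1]=2 prod=2 -> [5 12 1 2]
Step 8: demand=5,sold=2 ship[2->3]=1 ship[1->2]=1 ship[0->1]=2 prod=2 -> [5 13 1 1]
Step 9: demand=5,sold=1 ship[2->3]=1 ship[1->2]=1 ship[0->1]=2 prod=2 -> [5 14 1 1]
Step 10: demand=5,sold=1 ship[2->3]=1 ship[1->2]=1 ship[0->1]=2 prod=2 -> [5 15 1 1]
Step 11: demand=5,sold=1 ship[2->3]=1 ship[1->2]=1 ship[0->1]=2 prod=2 -> [5 16 1 1]
Step 12: demand=5,sold=1 ship[2->3]=1 ship[1->2]=1 ship[0->1]=2 prod=2 -> [5 17 1 1]
First stockout at step 6

6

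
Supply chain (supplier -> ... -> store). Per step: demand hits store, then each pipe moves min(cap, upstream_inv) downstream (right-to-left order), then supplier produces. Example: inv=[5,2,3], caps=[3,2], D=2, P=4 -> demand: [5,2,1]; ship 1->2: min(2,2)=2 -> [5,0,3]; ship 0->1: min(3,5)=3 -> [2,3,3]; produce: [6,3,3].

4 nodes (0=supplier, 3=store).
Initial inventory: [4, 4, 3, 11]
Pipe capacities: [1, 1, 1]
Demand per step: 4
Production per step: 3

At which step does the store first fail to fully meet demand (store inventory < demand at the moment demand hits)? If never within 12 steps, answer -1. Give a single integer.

Step 1: demand=4,sold=4 ship[2->3]=1 ship[1->2]=1 ship[0->1]=1 prod=3 -> [6 4 3 8]
Step 2: demand=4,sold=4 ship[2->3]=1 ship[1->2]=1 ship[0->1]=1 prod=3 -> [8 4 3 5]
Step 3: demand=4,sold=4 ship[2->3]=1 ship[1->2]=1 ship[0->1]=1 prod=3 -> [10 4 3 2]
Step 4: demand=4,sold=2 ship[2->3]=1 ship[1->2]=1 ship[0->1]=1 prod=3 -> [12 4 3 1]
Step 5: demand=4,sold=1 ship[2->3]=1 ship[1->2]=1 ship[0->1]=1 prod=3 -> [14 4 3 1]
Step 6: demand=4,sold=1 ship[2->3]=1 ship[1->2]=1 ship[0->1]=1 prod=3 -> [16 4 3 1]
Step 7: demand=4,sold=1 ship[2->3]=1 ship[1->2]=1 ship[0->1]=1 prod=3 -> [18 4 3 1]
Step 8: demand=4,sold=1 ship[2->3]=1 ship[1->2]=1 ship[0->1]=1 prod=3 -> [20 4 3 1]
Step 9: demand=4,sold=1 ship[2->3]=1 ship[1->2]=1 ship[0->1]=1 prod=3 -> [22 4 3 1]
Step 10: demand=4,sold=1 ship[2->3]=1 ship[1->2]=1 ship[0->1]=1 prod=3 -> [24 4 3 1]
Step 11: demand=4,sold=1 ship[2->3]=1 ship[1->2]=1 ship[0->1]=1 prod=3 -> [26 4 3 1]
Step 12: demand=4,sold=1 ship[2->3]=1 ship[1->2]=1 ship[0->1]=1 prod=3 -> [28 4 3 1]
First stockout at step 4

4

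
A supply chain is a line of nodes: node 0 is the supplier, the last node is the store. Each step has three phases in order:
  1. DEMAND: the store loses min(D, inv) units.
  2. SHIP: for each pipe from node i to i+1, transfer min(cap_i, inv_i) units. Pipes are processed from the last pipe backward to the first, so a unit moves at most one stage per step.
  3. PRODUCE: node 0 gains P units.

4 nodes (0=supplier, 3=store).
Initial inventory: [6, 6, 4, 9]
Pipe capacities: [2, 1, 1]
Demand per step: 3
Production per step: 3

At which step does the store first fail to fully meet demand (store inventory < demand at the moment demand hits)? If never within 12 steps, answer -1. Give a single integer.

Step 1: demand=3,sold=3 ship[2->3]=1 ship[1->2]=1 ship[0->1]=2 prod=3 -> [7 7 4 7]
Step 2: demand=3,sold=3 ship[2->3]=1 ship[1->2]=1 ship[0->1]=2 prod=3 -> [8 8 4 5]
Step 3: demand=3,sold=3 ship[2->3]=1 ship[1->2]=1 ship[0->1]=2 prod=3 -> [9 9 4 3]
Step 4: demand=3,sold=3 ship[2->3]=1 ship[1->2]=1 ship[0->1]=2 prod=3 -> [10 10 4 1]
Step 5: demand=3,sold=1 ship[2->3]=1 ship[1->2]=1 ship[0->1]=2 prod=3 -> [11 11 4 1]
Step 6: demand=3,sold=1 ship[2->3]=1 ship[1->2]=1 ship[0->1]=2 prod=3 -> [12 12 4 1]
Step 7: demand=3,sold=1 ship[2->3]=1 ship[1->2]=1 ship[0->1]=2 prod=3 -> [13 13 4 1]
Step 8: demand=3,sold=1 ship[2->3]=1 ship[1->2]=1 ship[0->1]=2 prod=3 -> [14 14 4 1]
Step 9: demand=3,sold=1 ship[2->3]=1 ship[1->2]=1 ship[0->1]=2 prod=3 -> [15 15 4 1]
Step 10: demand=3,sold=1 ship[2->3]=1 ship[1->2]=1 ship[0->1]=2 prod=3 -> [16 16 4 1]
Step 11: demand=3,sold=1 ship[2->3]=1 ship[1->2]=1 ship[0->1]=2 prod=3 -> [17 17 4 1]
Step 12: demand=3,sold=1 ship[2->3]=1 ship[1->2]=1 ship[0->1]=2 prod=3 -> [18 18 4 1]
First stockout at step 5

5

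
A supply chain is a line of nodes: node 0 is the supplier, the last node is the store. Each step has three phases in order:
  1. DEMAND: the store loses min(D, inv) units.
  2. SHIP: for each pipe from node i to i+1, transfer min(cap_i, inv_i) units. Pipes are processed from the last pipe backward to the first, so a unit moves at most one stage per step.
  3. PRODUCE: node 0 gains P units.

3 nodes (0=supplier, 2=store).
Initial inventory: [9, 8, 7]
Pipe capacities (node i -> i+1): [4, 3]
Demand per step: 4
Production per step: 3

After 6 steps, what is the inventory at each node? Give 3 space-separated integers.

Step 1: demand=4,sold=4 ship[1->2]=3 ship[0->1]=4 prod=3 -> inv=[8 9 6]
Step 2: demand=4,sold=4 ship[1->2]=3 ship[0->1]=4 prod=3 -> inv=[7 10 5]
Step 3: demand=4,sold=4 ship[1->2]=3 ship[0->1]=4 prod=3 -> inv=[6 11 4]
Step 4: demand=4,sold=4 ship[1->2]=3 ship[0->1]=4 prod=3 -> inv=[5 12 3]
Step 5: demand=4,sold=3 ship[1->2]=3 ship[0->1]=4 prod=3 -> inv=[4 13 3]
Step 6: demand=4,sold=3 ship[1->2]=3 ship[0->1]=4 prod=3 -> inv=[3 14 3]

3 14 3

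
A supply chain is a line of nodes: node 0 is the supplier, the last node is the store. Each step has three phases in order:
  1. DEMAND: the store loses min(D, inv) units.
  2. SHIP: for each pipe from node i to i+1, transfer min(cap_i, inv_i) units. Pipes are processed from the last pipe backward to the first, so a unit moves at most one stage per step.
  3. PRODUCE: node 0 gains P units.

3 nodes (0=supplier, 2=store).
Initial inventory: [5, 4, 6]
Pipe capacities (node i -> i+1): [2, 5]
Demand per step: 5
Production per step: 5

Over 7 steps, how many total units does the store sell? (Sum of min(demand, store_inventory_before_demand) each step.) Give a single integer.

Step 1: sold=5 (running total=5) -> [8 2 5]
Step 2: sold=5 (running total=10) -> [11 2 2]
Step 3: sold=2 (running total=12) -> [14 2 2]
Step 4: sold=2 (running total=14) -> [17 2 2]
Step 5: sold=2 (running total=16) -> [20 2 2]
Step 6: sold=2 (running total=18) -> [23 2 2]
Step 7: sold=2 (running total=20) -> [26 2 2]

Answer: 20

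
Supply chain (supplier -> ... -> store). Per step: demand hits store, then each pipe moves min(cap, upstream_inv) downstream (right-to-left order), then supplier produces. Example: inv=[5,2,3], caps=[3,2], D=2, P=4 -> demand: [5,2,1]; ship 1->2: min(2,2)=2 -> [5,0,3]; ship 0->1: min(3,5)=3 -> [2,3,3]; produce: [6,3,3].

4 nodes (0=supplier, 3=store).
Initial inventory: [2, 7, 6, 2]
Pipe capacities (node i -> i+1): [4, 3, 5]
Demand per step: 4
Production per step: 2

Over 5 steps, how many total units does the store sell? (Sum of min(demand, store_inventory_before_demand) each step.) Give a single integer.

Answer: 17

Derivation:
Step 1: sold=2 (running total=2) -> [2 6 4 5]
Step 2: sold=4 (running total=6) -> [2 5 3 5]
Step 3: sold=4 (running total=10) -> [2 4 3 4]
Step 4: sold=4 (running total=14) -> [2 3 3 3]
Step 5: sold=3 (running total=17) -> [2 2 3 3]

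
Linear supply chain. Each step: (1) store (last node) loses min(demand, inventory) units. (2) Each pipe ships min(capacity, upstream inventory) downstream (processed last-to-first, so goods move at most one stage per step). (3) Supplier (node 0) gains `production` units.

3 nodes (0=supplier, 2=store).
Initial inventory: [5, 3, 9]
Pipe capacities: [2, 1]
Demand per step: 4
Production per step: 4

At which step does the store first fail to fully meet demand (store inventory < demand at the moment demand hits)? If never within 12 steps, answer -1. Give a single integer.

Step 1: demand=4,sold=4 ship[1->2]=1 ship[0->1]=2 prod=4 -> [7 4 6]
Step 2: demand=4,sold=4 ship[1->2]=1 ship[0->1]=2 prod=4 -> [9 5 3]
Step 3: demand=4,sold=3 ship[1->2]=1 ship[0->1]=2 prod=4 -> [11 6 1]
Step 4: demand=4,sold=1 ship[1->2]=1 ship[0->1]=2 prod=4 -> [13 7 1]
Step 5: demand=4,sold=1 ship[1->2]=1 ship[0->1]=2 prod=4 -> [15 8 1]
Step 6: demand=4,sold=1 ship[1->2]=1 ship[0->1]=2 prod=4 -> [17 9 1]
Step 7: demand=4,sold=1 ship[1->2]=1 ship[0->1]=2 prod=4 -> [19 10 1]
Step 8: demand=4,sold=1 ship[1->2]=1 ship[0->1]=2 prod=4 -> [21 11 1]
Step 9: demand=4,sold=1 ship[1->2]=1 ship[0->1]=2 prod=4 -> [23 12 1]
Step 10: demand=4,sold=1 ship[1->2]=1 ship[0->1]=2 prod=4 -> [25 13 1]
Step 11: demand=4,sold=1 ship[1->2]=1 ship[0->1]=2 prod=4 -> [27 14 1]
Step 12: demand=4,sold=1 ship[1->2]=1 ship[0->1]=2 prod=4 -> [29 15 1]
First stockout at step 3

3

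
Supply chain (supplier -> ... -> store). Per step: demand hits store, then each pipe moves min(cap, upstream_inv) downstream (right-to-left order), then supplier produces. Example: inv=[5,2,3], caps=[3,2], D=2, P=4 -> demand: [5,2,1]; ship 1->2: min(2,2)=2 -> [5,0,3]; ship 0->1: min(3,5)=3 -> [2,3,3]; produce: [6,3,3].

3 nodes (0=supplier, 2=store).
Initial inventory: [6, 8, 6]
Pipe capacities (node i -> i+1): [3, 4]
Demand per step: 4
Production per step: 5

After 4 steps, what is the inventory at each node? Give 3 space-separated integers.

Step 1: demand=4,sold=4 ship[1->2]=4 ship[0->1]=3 prod=5 -> inv=[8 7 6]
Step 2: demand=4,sold=4 ship[1->2]=4 ship[0->1]=3 prod=5 -> inv=[10 6 6]
Step 3: demand=4,sold=4 ship[1->2]=4 ship[0->1]=3 prod=5 -> inv=[12 5 6]
Step 4: demand=4,sold=4 ship[1->2]=4 ship[0->1]=3 prod=5 -> inv=[14 4 6]

14 4 6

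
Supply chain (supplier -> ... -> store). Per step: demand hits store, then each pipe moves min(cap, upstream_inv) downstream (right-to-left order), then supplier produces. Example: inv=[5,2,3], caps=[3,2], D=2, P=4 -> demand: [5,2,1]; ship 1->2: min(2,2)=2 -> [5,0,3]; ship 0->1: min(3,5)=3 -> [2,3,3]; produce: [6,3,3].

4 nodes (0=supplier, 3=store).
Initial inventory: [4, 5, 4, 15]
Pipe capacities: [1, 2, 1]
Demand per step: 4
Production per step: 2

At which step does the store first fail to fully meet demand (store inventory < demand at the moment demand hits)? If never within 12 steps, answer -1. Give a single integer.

Step 1: demand=4,sold=4 ship[2->3]=1 ship[1->2]=2 ship[0->1]=1 prod=2 -> [5 4 5 12]
Step 2: demand=4,sold=4 ship[2->3]=1 ship[1->2]=2 ship[0->1]=1 prod=2 -> [6 3 6 9]
Step 3: demand=4,sold=4 ship[2->3]=1 ship[1->2]=2 ship[0->1]=1 prod=2 -> [7 2 7 6]
Step 4: demand=4,sold=4 ship[2->3]=1 ship[1->2]=2 ship[0->1]=1 prod=2 -> [8 1 8 3]
Step 5: demand=4,sold=3 ship[2->3]=1 ship[1->2]=1 ship[0->1]=1 prod=2 -> [9 1 8 1]
Step 6: demand=4,sold=1 ship[2->3]=1 ship[1->2]=1 ship[0->1]=1 prod=2 -> [10 1 8 1]
Step 7: demand=4,sold=1 ship[2->3]=1 ship[1->2]=1 ship[0->1]=1 prod=2 -> [11 1 8 1]
Step 8: demand=4,sold=1 ship[2->3]=1 ship[1->2]=1 ship[0->1]=1 prod=2 -> [12 1 8 1]
Step 9: demand=4,sold=1 ship[2->3]=1 ship[1->2]=1 ship[0->1]=1 prod=2 -> [13 1 8 1]
Step 10: demand=4,sold=1 ship[2->3]=1 ship[1->2]=1 ship[0->1]=1 prod=2 -> [14 1 8 1]
Step 11: demand=4,sold=1 ship[2->3]=1 ship[1->2]=1 ship[0->1]=1 prod=2 -> [15 1 8 1]
Step 12: demand=4,sold=1 ship[2->3]=1 ship[1->2]=1 ship[0->1]=1 prod=2 -> [16 1 8 1]
First stockout at step 5

5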